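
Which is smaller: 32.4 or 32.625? 32.4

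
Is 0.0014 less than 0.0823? Yes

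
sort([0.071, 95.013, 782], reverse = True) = [782, 95.013, 0.071]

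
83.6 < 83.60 False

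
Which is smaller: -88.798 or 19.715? -88.798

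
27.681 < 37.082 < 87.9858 True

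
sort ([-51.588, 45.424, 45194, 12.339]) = [-51.588, 12.339, 45.424, 45194]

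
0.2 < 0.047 False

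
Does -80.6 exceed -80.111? No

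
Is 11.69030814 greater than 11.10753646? Yes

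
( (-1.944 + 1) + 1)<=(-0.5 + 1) True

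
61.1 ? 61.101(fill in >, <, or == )<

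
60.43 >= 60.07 True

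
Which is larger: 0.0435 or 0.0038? 0.0435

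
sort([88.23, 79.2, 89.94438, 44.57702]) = [44.57702, 79.2, 88.23, 89.94438]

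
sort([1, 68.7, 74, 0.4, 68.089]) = [0.4, 1, 68.089, 68.7, 74]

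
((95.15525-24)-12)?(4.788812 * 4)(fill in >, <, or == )>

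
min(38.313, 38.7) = 38.313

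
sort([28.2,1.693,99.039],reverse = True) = [99.039,28.2,1.693]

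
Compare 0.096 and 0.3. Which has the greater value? 0.3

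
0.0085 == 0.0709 False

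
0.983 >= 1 False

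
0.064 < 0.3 True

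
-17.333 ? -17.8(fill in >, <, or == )>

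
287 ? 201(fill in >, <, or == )>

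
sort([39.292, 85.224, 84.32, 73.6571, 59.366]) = [39.292, 59.366, 73.6571, 84.32, 85.224]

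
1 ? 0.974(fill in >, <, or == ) >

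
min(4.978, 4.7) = 4.7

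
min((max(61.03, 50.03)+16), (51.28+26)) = 77.03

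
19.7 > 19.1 True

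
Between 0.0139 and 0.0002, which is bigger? 0.0139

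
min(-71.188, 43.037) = -71.188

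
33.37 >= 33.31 True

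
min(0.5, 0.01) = 0.01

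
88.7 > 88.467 True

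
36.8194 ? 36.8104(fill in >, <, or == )>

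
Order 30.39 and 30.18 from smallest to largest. 30.18, 30.39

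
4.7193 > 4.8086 False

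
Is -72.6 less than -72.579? Yes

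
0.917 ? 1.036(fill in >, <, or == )<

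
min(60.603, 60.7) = 60.603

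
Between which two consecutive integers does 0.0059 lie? 0 and 1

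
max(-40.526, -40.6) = -40.526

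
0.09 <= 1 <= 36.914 True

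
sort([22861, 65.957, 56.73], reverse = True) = [22861, 65.957, 56.73]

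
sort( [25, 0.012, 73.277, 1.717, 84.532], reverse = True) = [84.532, 73.277, 25, 1.717, 0.012]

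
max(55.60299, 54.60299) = 55.60299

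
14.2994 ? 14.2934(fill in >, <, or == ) >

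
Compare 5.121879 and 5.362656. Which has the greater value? 5.362656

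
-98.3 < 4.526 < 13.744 True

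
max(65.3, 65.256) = 65.3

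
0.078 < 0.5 True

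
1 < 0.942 False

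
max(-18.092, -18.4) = -18.092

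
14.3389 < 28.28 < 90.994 True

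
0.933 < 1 True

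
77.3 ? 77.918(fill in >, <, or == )<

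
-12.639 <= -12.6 True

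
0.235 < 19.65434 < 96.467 True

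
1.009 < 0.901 False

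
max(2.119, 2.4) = 2.4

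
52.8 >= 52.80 True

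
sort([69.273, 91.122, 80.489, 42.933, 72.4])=[42.933, 69.273, 72.4, 80.489, 91.122]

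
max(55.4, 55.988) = 55.988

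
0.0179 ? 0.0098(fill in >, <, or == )>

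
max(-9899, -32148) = -9899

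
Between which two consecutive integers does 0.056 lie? 0 and 1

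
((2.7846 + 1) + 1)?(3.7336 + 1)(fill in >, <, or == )>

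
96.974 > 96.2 True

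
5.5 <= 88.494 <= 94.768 True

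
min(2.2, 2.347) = 2.2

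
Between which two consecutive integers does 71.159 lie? 71 and 72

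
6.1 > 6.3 False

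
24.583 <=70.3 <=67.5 False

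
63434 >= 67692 False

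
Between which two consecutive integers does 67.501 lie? 67 and 68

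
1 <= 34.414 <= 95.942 True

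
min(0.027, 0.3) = 0.027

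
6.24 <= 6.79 True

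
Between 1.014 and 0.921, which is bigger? 1.014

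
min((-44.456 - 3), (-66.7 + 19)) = -47.7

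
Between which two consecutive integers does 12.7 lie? 12 and 13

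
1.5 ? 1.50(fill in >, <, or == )==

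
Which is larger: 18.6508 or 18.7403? 18.7403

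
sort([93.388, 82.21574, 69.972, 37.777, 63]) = [37.777, 63, 69.972, 82.21574, 93.388]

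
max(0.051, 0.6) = 0.6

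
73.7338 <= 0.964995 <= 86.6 False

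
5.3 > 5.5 False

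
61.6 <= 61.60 True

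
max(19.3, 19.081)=19.3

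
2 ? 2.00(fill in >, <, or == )==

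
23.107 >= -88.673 True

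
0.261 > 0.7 False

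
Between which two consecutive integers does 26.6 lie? 26 and 27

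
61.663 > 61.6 True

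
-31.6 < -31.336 True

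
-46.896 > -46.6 False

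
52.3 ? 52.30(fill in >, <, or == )==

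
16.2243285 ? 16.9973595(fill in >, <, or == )<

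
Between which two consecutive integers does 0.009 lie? 0 and 1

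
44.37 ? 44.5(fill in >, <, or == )<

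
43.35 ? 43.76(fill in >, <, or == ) <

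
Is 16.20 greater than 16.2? No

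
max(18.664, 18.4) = 18.664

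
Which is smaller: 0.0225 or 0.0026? 0.0026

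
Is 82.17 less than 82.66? Yes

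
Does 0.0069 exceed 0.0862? No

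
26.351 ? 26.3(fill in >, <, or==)>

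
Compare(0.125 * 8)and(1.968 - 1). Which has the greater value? (0.125 * 8)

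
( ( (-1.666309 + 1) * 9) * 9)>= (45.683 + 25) False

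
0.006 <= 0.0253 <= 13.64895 True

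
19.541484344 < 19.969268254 True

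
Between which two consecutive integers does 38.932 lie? 38 and 39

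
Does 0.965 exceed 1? No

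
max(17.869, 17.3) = 17.869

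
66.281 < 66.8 True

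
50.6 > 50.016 True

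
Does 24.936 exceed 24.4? Yes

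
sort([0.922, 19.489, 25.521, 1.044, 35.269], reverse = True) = [35.269, 25.521, 19.489, 1.044, 0.922]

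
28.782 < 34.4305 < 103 True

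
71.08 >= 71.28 False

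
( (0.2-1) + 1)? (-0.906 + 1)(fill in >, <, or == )>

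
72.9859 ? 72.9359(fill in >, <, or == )>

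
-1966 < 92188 True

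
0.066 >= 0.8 False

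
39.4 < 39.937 True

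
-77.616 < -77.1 True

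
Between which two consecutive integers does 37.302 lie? 37 and 38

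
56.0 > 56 False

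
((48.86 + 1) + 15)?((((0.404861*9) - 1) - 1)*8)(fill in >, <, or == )>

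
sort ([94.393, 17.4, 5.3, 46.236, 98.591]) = [5.3, 17.4, 46.236, 94.393, 98.591]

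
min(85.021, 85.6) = 85.021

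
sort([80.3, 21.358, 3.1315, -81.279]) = [-81.279, 3.1315, 21.358, 80.3]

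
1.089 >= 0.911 True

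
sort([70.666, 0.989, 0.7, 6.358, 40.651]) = [0.7, 0.989, 6.358, 40.651, 70.666]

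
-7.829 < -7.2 True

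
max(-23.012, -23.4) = -23.012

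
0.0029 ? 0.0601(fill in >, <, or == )<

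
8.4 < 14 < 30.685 True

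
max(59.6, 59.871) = 59.871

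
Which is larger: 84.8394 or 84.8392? 84.8394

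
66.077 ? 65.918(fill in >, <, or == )>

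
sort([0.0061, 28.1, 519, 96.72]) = [0.0061, 28.1, 96.72, 519]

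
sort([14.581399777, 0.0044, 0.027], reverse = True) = [14.581399777, 0.027, 0.0044]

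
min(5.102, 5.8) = 5.102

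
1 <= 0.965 False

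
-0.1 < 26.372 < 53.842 True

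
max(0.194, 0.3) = 0.3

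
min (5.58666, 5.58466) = 5.58466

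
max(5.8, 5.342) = 5.8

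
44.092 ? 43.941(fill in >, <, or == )>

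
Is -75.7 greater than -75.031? No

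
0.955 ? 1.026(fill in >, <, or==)<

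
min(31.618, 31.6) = 31.6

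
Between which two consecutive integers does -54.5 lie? -55 and -54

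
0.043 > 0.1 False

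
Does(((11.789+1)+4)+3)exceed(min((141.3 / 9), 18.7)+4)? Yes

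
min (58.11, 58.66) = 58.11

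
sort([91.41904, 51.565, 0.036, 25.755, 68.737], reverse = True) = [91.41904, 68.737, 51.565, 25.755, 0.036]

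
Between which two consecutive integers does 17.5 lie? 17 and 18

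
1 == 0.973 False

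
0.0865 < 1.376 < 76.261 True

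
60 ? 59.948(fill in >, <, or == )>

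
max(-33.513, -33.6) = -33.513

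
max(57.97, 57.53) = 57.97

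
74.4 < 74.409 True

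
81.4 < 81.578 True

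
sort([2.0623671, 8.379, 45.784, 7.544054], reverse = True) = [45.784, 8.379, 7.544054, 2.0623671]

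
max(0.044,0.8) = 0.8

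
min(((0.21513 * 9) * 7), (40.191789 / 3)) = 13.397263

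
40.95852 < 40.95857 True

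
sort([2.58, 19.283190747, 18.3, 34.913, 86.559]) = [2.58, 18.3, 19.283190747, 34.913, 86.559]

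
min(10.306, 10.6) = 10.306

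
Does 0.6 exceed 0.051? Yes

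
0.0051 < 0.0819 True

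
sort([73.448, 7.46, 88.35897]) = [7.46, 73.448, 88.35897]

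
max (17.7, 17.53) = 17.7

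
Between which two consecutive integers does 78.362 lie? 78 and 79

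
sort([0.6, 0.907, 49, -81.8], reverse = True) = [49, 0.907, 0.6, -81.8]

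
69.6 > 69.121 True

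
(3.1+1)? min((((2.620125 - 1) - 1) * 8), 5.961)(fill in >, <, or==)<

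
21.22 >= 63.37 False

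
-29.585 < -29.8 False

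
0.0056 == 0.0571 False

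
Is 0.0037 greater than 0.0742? No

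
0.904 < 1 True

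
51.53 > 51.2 True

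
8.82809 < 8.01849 False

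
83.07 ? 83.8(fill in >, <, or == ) <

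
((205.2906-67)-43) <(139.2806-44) False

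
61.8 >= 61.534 True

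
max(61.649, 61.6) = 61.649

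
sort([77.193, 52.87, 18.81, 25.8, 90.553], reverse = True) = [90.553, 77.193, 52.87, 25.8, 18.81]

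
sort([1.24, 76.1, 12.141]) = [1.24, 12.141, 76.1]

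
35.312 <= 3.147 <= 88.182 False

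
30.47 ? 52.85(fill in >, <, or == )<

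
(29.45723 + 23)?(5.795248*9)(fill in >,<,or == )>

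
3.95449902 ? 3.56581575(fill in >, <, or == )>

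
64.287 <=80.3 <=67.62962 False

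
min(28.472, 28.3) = 28.3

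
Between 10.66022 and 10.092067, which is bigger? 10.66022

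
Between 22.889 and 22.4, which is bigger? 22.889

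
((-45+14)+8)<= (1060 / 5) True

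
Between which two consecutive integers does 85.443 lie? 85 and 86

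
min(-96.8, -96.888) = -96.888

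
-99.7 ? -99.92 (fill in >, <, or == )>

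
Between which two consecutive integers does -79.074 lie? -80 and -79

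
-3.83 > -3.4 False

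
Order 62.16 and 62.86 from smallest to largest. 62.16, 62.86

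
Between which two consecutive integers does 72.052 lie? 72 and 73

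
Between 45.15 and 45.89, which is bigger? 45.89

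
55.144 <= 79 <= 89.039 True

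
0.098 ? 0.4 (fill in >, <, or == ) <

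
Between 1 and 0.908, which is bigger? 1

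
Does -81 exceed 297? No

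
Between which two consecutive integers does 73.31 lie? 73 and 74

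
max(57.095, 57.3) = 57.3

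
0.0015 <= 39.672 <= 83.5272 True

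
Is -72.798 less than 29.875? Yes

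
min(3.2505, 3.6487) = 3.2505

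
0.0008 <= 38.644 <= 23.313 False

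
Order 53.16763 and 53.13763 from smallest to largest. 53.13763, 53.16763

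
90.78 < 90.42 False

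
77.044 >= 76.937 True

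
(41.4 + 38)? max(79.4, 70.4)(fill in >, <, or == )==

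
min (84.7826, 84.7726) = 84.7726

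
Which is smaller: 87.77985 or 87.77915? 87.77915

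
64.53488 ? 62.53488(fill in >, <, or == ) >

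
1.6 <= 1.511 False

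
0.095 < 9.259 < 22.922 True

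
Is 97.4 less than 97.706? Yes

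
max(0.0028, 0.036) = 0.036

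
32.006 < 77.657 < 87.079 True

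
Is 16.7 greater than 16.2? Yes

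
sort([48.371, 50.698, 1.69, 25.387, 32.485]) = [1.69, 25.387, 32.485, 48.371, 50.698]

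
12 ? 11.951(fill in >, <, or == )>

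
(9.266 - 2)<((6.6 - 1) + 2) True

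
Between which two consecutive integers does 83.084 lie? 83 and 84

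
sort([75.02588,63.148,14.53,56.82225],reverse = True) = [75.02588,63.148,56.82225,14.53]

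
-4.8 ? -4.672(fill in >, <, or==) <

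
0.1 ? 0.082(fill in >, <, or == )>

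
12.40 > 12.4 False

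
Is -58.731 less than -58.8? No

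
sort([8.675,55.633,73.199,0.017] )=[0.017,8.675,55.633,73.199]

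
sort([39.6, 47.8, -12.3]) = [-12.3, 39.6, 47.8]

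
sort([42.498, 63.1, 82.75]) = [42.498, 63.1, 82.75]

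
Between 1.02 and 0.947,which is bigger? 1.02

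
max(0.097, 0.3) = 0.3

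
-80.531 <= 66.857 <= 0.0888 False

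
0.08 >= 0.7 False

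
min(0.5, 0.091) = 0.091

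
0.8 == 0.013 False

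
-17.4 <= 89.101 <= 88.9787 False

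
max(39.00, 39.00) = 39.00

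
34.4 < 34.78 True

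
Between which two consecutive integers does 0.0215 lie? 0 and 1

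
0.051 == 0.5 False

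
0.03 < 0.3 True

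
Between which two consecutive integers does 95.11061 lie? 95 and 96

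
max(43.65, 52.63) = 52.63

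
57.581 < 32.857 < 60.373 False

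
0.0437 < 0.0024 False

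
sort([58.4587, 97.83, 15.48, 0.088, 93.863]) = [0.088, 15.48, 58.4587, 93.863, 97.83]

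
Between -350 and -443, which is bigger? -350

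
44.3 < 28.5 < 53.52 False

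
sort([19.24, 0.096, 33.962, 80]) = [0.096, 19.24, 33.962, 80]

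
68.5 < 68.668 True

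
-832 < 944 True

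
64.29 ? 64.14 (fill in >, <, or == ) >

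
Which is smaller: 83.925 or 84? 83.925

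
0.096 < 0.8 True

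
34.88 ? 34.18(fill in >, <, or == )>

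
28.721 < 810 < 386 False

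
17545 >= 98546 False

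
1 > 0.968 True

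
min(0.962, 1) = 0.962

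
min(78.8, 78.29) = 78.29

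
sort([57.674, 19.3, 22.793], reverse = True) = [57.674, 22.793, 19.3]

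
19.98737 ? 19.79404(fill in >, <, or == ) >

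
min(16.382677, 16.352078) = 16.352078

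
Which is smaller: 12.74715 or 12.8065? 12.74715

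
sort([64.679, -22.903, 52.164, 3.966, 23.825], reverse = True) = [64.679, 52.164, 23.825, 3.966, -22.903]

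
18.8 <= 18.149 False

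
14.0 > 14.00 False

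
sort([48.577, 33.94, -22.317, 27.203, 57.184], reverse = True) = [57.184, 48.577, 33.94, 27.203, -22.317]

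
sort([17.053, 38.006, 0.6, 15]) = [0.6, 15, 17.053, 38.006]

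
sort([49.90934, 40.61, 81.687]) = [40.61, 49.90934, 81.687]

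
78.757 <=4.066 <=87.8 False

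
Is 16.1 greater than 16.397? No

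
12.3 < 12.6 True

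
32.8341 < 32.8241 False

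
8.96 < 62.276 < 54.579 False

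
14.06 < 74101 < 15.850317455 False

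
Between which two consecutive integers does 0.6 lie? 0 and 1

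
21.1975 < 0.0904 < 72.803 False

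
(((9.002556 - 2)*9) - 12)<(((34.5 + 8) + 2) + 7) True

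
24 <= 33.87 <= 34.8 True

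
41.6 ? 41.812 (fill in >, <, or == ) <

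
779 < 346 False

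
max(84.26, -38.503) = 84.26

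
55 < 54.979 False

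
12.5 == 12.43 False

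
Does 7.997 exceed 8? No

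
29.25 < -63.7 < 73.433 False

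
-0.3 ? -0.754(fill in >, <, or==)>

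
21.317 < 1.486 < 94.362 False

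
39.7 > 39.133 True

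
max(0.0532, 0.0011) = 0.0532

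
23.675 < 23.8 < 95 True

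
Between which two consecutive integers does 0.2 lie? 0 and 1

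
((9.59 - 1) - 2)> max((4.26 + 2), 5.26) True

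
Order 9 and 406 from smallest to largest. 9, 406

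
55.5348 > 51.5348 True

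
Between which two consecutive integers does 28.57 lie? 28 and 29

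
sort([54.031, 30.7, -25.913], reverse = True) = [54.031, 30.7, -25.913]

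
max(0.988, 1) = 1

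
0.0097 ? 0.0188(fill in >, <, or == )<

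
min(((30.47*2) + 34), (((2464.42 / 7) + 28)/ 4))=94.94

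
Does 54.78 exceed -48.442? Yes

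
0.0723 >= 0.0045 True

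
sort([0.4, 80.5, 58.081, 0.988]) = [0.4, 0.988, 58.081, 80.5]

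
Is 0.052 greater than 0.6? No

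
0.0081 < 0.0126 True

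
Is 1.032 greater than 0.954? Yes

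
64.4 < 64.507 True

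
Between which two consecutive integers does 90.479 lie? 90 and 91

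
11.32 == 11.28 False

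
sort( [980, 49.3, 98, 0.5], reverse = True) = [980, 98, 49.3, 0.5]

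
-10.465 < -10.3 True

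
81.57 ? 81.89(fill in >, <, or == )<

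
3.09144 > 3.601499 False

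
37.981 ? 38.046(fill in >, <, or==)<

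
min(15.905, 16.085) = 15.905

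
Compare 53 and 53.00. They are equal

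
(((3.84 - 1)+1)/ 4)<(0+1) True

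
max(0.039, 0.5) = 0.5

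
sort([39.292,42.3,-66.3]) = [-66.3,39.292,42.3]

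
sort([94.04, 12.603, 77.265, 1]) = [1, 12.603, 77.265, 94.04]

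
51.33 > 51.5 False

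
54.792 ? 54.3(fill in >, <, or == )>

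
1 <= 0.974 False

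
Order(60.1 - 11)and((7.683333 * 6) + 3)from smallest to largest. ((7.683333 * 6) + 3),(60.1 - 11)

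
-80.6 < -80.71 False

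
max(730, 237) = 730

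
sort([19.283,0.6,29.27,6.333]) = [0.6,6.333,19.283,29.27]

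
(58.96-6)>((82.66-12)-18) True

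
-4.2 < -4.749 False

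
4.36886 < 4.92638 True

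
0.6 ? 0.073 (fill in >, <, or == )>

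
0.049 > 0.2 False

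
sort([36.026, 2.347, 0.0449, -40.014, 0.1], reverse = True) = [36.026, 2.347, 0.1, 0.0449, -40.014]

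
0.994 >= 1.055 False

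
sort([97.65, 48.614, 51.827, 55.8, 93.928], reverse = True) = [97.65, 93.928, 55.8, 51.827, 48.614]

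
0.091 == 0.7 False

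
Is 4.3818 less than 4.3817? No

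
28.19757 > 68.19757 False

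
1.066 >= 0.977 True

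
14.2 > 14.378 False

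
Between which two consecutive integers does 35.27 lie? 35 and 36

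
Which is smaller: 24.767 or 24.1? 24.1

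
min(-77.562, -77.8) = -77.8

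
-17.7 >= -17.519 False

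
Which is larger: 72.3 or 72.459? 72.459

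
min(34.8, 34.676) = 34.676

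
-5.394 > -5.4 True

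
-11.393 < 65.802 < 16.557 False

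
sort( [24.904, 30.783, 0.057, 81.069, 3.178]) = [0.057, 3.178, 24.904, 30.783, 81.069]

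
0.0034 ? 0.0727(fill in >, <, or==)<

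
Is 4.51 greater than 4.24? Yes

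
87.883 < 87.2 False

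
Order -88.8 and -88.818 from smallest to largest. -88.818,-88.8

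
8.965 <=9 True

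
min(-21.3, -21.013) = -21.3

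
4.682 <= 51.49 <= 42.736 False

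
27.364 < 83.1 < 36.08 False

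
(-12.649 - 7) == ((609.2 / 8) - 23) False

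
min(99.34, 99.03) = 99.03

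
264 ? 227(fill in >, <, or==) >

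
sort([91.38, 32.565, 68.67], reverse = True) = [91.38, 68.67, 32.565]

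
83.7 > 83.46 True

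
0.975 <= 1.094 True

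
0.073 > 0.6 False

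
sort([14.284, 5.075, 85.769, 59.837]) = [5.075, 14.284, 59.837, 85.769]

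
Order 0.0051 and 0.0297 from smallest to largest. 0.0051, 0.0297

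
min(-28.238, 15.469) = -28.238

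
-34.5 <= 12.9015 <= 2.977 False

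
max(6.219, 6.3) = 6.3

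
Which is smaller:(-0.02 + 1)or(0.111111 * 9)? (-0.02 + 1)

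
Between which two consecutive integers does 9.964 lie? 9 and 10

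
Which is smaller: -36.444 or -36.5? -36.5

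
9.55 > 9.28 True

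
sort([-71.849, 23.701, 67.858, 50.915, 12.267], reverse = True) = [67.858, 50.915, 23.701, 12.267, -71.849]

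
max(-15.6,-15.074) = -15.074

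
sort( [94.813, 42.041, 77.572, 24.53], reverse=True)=[94.813, 77.572, 42.041, 24.53]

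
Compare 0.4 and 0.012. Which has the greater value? 0.4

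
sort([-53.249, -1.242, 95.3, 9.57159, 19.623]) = [-53.249, -1.242, 9.57159, 19.623, 95.3]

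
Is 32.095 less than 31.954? No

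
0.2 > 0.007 True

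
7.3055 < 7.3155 True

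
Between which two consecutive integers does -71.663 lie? -72 and -71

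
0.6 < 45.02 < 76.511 True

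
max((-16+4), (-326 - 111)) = -12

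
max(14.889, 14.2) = 14.889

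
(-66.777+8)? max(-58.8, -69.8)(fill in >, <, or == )>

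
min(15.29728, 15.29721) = 15.29721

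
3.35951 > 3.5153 False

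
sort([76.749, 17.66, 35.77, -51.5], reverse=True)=[76.749, 35.77, 17.66, -51.5]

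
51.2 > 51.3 False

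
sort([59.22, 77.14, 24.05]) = [24.05, 59.22, 77.14]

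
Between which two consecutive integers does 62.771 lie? 62 and 63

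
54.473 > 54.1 True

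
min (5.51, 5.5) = 5.5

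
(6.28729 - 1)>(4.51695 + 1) False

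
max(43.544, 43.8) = 43.8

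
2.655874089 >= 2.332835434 True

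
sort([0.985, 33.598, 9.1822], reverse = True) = [33.598, 9.1822, 0.985]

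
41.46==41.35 False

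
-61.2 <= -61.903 False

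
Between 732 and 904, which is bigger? 904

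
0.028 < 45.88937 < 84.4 True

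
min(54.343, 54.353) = 54.343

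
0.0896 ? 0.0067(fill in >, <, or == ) >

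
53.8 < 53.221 False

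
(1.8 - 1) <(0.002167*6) False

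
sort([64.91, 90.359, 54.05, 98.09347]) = [54.05, 64.91, 90.359, 98.09347]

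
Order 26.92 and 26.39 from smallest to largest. 26.39, 26.92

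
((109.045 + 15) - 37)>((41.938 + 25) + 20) True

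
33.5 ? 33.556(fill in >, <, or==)<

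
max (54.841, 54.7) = 54.841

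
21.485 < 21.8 True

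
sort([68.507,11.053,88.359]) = [11.053,68.507,88.359]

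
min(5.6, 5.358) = 5.358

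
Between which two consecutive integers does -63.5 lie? -64 and -63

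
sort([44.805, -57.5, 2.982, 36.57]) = [-57.5, 2.982, 36.57, 44.805]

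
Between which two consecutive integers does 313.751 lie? 313 and 314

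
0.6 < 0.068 False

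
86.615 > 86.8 False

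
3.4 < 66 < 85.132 True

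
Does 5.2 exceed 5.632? No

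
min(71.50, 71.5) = 71.50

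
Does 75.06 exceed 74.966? Yes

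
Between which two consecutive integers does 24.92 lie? 24 and 25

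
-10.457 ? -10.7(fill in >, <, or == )>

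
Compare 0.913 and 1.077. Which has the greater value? 1.077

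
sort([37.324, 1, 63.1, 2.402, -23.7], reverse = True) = [63.1, 37.324, 2.402, 1, -23.7]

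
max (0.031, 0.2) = 0.2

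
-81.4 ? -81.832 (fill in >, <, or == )>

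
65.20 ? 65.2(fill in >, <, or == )==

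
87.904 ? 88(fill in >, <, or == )<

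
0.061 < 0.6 True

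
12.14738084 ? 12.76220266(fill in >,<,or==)<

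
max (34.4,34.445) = 34.445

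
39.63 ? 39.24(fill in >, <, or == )>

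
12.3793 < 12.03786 False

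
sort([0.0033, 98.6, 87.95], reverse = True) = [98.6, 87.95, 0.0033]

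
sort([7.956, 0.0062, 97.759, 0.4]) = [0.0062, 0.4, 7.956, 97.759]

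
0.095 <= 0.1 True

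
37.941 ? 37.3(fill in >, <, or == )>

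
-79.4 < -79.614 False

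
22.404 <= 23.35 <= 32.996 True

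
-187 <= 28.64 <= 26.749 False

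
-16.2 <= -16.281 False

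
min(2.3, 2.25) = 2.25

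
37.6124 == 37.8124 False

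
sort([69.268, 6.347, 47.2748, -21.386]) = [-21.386, 6.347, 47.2748, 69.268]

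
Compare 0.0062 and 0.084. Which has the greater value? 0.084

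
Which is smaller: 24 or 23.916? 23.916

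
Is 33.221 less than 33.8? Yes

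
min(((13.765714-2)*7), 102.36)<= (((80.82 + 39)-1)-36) True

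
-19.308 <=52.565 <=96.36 True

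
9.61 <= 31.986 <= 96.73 True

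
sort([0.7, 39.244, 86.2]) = [0.7, 39.244, 86.2]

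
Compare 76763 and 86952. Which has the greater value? 86952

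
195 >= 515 False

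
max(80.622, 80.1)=80.622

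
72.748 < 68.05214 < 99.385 False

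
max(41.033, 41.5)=41.5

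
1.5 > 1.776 False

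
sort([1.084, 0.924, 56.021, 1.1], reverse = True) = [56.021, 1.1, 1.084, 0.924]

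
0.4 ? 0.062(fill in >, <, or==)>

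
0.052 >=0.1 False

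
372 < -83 False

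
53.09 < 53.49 True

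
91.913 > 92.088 False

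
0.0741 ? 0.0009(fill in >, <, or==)>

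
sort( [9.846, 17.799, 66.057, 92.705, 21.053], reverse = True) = [92.705, 66.057, 21.053, 17.799, 9.846]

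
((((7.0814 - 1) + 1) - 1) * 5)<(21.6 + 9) True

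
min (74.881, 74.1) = 74.1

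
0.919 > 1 False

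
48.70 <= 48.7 True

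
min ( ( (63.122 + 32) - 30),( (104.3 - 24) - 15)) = 65.122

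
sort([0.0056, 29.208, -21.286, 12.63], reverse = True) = [29.208, 12.63, 0.0056, -21.286]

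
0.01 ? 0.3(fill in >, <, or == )<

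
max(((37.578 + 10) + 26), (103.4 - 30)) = 73.578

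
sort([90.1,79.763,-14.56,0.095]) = [-14.56,0.095,79.763,90.1]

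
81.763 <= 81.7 False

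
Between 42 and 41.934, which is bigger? 42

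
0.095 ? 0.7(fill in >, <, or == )<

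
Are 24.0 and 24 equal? Yes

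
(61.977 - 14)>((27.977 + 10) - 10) True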